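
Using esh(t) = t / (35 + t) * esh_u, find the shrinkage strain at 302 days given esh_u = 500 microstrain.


esh(302) = 302 / (35 + 302) * 500
= 302 / 337 * 500
= 448.1 microstrain

448.1


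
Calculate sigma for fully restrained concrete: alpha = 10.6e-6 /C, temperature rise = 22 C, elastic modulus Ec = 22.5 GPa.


sigma = alpha * dT * Ec
= 10.6e-6 * 22 * 22.5 * 1000
= 5.247 MPa

5.247


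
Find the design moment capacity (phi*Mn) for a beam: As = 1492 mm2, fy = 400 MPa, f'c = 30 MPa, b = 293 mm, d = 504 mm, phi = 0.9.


a = As * fy / (0.85 * f'c * b)
= 1492 * 400 / (0.85 * 30 * 293)
= 79.8769 mm
Mn = As * fy * (d - a/2) / 10^6
= 276.9519 kN-m
phi*Mn = 0.9 * 276.9519 = 249.26 kN-m

249.26


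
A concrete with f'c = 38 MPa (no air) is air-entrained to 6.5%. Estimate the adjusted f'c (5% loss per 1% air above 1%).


Strength loss = (6.5 - 1) * 5 = 27.5%
f'c = 38 * (1 - 27.5/100)
= 27.55 MPa

27.55


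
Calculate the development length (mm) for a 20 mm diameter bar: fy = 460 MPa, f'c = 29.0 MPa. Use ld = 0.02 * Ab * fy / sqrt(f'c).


Ab = pi * 20^2 / 4 = 314.159 mm2
ld = 0.02 * 314.159 * 460 / sqrt(29.0)
= 536.7 mm

536.7


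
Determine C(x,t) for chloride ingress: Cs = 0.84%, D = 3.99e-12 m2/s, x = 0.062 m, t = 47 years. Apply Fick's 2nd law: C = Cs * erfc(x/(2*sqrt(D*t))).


t_seconds = 47 * 365.25 * 24 * 3600 = 1483207200.0 s
arg = 0.062 / (2 * sqrt(3.99e-12 * 1483207200.0))
= 0.403
erfc(0.403) = 0.5688
C = 0.84 * 0.5688 = 0.4778%

0.4778


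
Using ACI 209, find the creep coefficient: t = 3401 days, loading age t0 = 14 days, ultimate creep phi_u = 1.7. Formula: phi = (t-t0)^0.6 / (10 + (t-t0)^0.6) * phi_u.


dt = 3401 - 14 = 3387
phi = 3387^0.6 / (10 + 3387^0.6) * 1.7
= 1.58

1.58


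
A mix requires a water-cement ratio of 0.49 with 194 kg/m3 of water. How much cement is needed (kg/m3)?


Cement = water / (w/c)
= 194 / 0.49
= 395.9 kg/m3

395.9


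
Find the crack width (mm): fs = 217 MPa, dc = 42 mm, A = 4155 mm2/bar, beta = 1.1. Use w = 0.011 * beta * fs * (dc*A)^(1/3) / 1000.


w = 0.011 * beta * fs * (dc * A)^(1/3) / 1000
= 0.011 * 1.1 * 217 * (42 * 4155)^(1/3) / 1000
= 0.147 mm

0.147


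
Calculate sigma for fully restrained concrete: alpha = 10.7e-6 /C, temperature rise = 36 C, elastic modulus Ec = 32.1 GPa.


sigma = alpha * dT * Ec
= 10.7e-6 * 36 * 32.1 * 1000
= 12.365 MPa

12.365


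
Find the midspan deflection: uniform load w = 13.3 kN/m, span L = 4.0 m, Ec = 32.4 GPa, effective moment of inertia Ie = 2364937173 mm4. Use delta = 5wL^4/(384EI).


Convert: L = 4.0 m = 4000 mm, Ec = 32.4 GPa = 32400 MPa
delta = 5 * 13.3 * 4000^4 / (384 * 32400 * 2364937173)
= 0.58 mm

0.58


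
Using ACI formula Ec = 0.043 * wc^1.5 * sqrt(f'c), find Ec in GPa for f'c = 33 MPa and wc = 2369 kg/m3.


Ec = 0.043 * 2369^1.5 * sqrt(33) / 1000
= 28.48 GPa

28.48


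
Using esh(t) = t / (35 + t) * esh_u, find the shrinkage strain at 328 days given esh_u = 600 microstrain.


esh(328) = 328 / (35 + 328) * 600
= 328 / 363 * 600
= 542.1 microstrain

542.1


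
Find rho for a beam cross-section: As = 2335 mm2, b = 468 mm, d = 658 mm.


rho = As / (b * d)
= 2335 / (468 * 658)
= 0.0076

0.0076


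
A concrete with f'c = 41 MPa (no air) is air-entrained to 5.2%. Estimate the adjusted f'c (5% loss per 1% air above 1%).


Strength loss = (5.2 - 1) * 5 = 21.0%
f'c = 41 * (1 - 21.0/100)
= 32.39 MPa

32.39


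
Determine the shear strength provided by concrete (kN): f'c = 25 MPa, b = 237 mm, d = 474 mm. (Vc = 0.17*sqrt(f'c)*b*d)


Vc = 0.17 * sqrt(25) * 237 * 474 / 1000
= 95.49 kN

95.49


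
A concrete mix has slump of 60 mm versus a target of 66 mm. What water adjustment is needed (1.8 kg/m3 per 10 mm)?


Difference = 66 - 60 = 6 mm
Water adjustment = 6 * 1.8 / 10 = 1.1 kg/m3

1.1


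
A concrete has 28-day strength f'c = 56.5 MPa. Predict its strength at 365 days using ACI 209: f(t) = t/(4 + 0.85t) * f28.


f(365) = 365 / (4 + 0.85 * 365) * 56.5
= 365 / 314.25 * 56.5
= 65.62 MPa

65.62


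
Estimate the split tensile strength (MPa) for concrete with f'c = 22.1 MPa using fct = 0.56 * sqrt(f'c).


fct = 0.56 * sqrt(22.1)
= 0.56 * 4.701
= 2.633 MPa

2.633


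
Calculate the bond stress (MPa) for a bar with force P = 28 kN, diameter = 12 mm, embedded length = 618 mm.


u = P / (pi * db * ld)
= 28 * 1000 / (pi * 12 * 618)
= 1.202 MPa

1.202


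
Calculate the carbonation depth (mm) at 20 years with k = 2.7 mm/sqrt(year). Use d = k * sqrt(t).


depth = k * sqrt(t)
= 2.7 * sqrt(20)
= 12.07 mm

12.07


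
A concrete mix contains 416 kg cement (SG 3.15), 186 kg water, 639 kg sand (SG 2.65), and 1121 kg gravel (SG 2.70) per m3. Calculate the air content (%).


Vol cement = 416 / (3.15 * 1000) = 0.132063 m3
Vol water = 186 / 1000 = 0.186 m3
Vol sand = 639 / (2.65 * 1000) = 0.241132 m3
Vol gravel = 1121 / (2.70 * 1000) = 0.415185 m3
Total solid + water volume = 0.974381 m3
Air = (1 - 0.974381) * 100 = 2.56%

2.56


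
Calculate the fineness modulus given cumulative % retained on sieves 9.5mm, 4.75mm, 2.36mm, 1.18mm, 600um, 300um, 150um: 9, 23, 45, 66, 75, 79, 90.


FM = sum(cumulative % retained) / 100
= 387 / 100
= 3.87

3.87


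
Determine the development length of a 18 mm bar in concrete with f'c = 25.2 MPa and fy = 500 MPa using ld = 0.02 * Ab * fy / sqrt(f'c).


Ab = pi * 18^2 / 4 = 254.469 mm2
ld = 0.02 * 254.469 * 500 / sqrt(25.2)
= 506.9 mm

506.9


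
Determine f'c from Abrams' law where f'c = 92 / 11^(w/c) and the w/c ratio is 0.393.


f'c = 92 / 11^0.393
= 92 / 2.566
= 35.85 MPa

35.85


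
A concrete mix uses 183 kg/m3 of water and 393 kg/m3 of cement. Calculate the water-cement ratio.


w/c = water / cement
w/c = 183 / 393 = 0.466

0.466


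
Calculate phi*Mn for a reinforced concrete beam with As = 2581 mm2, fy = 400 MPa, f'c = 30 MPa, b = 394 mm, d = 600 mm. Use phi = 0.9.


a = As * fy / (0.85 * f'c * b)
= 2581 * 400 / (0.85 * 30 * 394)
= 102.757 mm
Mn = As * fy * (d - a/2) / 10^6
= 566.3968 kN-m
phi*Mn = 0.9 * 566.3968 = 509.76 kN-m

509.76


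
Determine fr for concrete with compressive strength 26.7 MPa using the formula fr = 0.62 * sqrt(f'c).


fr = 0.62 * sqrt(26.7)
= 3.204 MPa

3.204


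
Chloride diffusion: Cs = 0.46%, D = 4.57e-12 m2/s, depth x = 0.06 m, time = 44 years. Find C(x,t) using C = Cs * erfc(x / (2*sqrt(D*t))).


t_seconds = 44 * 365.25 * 24 * 3600 = 1388534400.0 s
arg = 0.06 / (2 * sqrt(4.57e-12 * 1388534400.0))
= 0.3766
erfc(0.3766) = 0.5943
C = 0.46 * 0.5943 = 0.2734%

0.2734


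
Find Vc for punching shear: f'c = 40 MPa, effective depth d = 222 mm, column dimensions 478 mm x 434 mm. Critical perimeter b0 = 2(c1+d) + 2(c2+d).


b0 = 2*(478 + 222) + 2*(434 + 222) = 2712 mm
Vc = 0.33 * sqrt(40) * 2712 * 222 / 1000
= 1256.57 kN

1256.57


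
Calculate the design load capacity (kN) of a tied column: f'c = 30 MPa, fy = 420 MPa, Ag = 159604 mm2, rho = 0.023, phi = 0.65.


Ast = rho * Ag = 0.023 * 159604 = 3670.892 mm2
phi*Pn = 0.65 * 0.80 * (0.85 * 30 * (159604 - 3670.892) + 420 * 3670.892) / 1000
= 2869.4 kN

2869.4


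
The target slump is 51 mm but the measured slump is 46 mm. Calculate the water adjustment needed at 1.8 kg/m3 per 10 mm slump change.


Difference = 51 - 46 = 5 mm
Water adjustment = 5 * 1.8 / 10 = 0.9 kg/m3

0.9


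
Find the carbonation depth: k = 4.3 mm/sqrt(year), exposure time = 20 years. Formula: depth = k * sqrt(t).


depth = k * sqrt(t)
= 4.3 * sqrt(20)
= 19.23 mm

19.23


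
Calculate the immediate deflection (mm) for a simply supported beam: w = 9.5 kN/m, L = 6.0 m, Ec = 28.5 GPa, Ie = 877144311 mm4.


Convert: L = 6.0 m = 6000 mm, Ec = 28.5 GPa = 28500 MPa
delta = 5 * 9.5 * 6000^4 / (384 * 28500 * 877144311)
= 6.41 mm

6.41


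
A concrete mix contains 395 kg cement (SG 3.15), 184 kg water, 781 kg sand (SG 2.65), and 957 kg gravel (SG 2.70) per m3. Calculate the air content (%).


Vol cement = 395 / (3.15 * 1000) = 0.125397 m3
Vol water = 184 / 1000 = 0.184 m3
Vol sand = 781 / (2.65 * 1000) = 0.294717 m3
Vol gravel = 957 / (2.70 * 1000) = 0.354444 m3
Total solid + water volume = 0.958558 m3
Air = (1 - 0.958558) * 100 = 4.14%

4.14


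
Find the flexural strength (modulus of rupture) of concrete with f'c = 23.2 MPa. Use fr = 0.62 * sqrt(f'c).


fr = 0.62 * sqrt(23.2)
= 2.986 MPa

2.986


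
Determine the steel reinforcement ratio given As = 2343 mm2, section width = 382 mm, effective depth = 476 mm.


rho = As / (b * d)
= 2343 / (382 * 476)
= 0.0129

0.0129


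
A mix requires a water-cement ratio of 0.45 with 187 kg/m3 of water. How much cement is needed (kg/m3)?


Cement = water / (w/c)
= 187 / 0.45
= 415.6 kg/m3

415.6


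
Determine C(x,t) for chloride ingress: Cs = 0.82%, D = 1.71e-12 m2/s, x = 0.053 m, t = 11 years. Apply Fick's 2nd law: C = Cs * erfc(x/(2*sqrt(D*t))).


t_seconds = 11 * 365.25 * 24 * 3600 = 347133600.0 s
arg = 0.053 / (2 * sqrt(1.71e-12 * 347133600.0))
= 1.0877
erfc(1.0877) = 0.124
C = 0.82 * 0.124 = 0.1017%

0.1017


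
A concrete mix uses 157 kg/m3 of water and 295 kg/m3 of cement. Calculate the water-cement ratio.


w/c = water / cement
w/c = 157 / 295 = 0.532

0.532


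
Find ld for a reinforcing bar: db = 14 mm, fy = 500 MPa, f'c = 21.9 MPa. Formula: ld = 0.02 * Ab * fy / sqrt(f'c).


Ab = pi * 14^2 / 4 = 153.938 mm2
ld = 0.02 * 153.938 * 500 / sqrt(21.9)
= 328.9 mm

328.9


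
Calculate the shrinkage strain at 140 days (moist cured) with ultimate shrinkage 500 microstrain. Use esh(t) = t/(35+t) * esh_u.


esh(140) = 140 / (35 + 140) * 500
= 140 / 175 * 500
= 400.0 microstrain

400.0


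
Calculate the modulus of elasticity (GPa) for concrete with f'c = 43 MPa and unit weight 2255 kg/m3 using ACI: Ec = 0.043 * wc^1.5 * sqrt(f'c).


Ec = 0.043 * 2255^1.5 * sqrt(43) / 1000
= 30.19 GPa

30.19


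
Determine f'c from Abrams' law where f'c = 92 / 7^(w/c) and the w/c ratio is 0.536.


f'c = 92 / 7^0.536
= 92 / 2.838
= 32.42 MPa

32.42


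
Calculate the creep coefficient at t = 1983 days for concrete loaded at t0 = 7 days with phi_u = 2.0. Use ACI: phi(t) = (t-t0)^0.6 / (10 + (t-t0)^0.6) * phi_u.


dt = 1983 - 7 = 1976
phi = 1976^0.6 / (10 + 1976^0.6) * 2.0
= 1.809

1.809


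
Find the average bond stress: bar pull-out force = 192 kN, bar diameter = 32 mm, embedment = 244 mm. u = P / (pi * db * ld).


u = P / (pi * db * ld)
= 192 * 1000 / (pi * 32 * 244)
= 7.827 MPa

7.827


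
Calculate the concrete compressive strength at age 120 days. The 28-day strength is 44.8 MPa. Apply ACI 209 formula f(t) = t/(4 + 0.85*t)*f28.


f(120) = 120 / (4 + 0.85 * 120) * 44.8
= 120 / 106.0 * 44.8
= 50.72 MPa

50.72


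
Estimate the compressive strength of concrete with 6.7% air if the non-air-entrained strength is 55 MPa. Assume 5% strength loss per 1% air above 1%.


Strength loss = (6.7 - 1) * 5 = 28.5%
f'c = 55 * (1 - 28.5/100)
= 39.33 MPa

39.33


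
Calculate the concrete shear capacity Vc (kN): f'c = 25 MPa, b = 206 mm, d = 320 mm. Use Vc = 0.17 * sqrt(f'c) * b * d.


Vc = 0.17 * sqrt(25) * 206 * 320 / 1000
= 56.03 kN

56.03


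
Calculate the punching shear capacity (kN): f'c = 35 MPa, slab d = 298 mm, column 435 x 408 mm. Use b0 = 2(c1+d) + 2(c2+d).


b0 = 2*(435 + 298) + 2*(408 + 298) = 2878 mm
Vc = 0.33 * sqrt(35) * 2878 * 298 / 1000
= 1674.38 kN

1674.38


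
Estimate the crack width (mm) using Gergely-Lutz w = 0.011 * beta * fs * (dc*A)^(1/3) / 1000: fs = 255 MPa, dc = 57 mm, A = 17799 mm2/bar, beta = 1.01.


w = 0.011 * beta * fs * (dc * A)^(1/3) / 1000
= 0.011 * 1.01 * 255 * (57 * 17799)^(1/3) / 1000
= 0.285 mm

0.285


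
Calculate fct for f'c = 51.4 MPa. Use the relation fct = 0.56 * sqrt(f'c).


fct = 0.56 * sqrt(51.4)
= 0.56 * 7.169
= 4.015 MPa

4.015


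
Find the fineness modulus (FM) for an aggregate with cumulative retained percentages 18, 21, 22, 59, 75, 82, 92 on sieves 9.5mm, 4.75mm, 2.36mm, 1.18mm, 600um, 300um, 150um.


FM = sum(cumulative % retained) / 100
= 369 / 100
= 3.69

3.69


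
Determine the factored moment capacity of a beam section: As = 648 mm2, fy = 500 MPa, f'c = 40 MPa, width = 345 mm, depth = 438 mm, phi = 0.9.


a = As * fy / (0.85 * f'c * b)
= 648 * 500 / (0.85 * 40 * 345)
= 27.6215 mm
Mn = As * fy * (d - a/2) / 10^6
= 137.4373 kN-m
phi*Mn = 0.9 * 137.4373 = 123.69 kN-m

123.69


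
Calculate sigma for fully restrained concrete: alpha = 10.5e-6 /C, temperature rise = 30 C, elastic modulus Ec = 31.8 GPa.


sigma = alpha * dT * Ec
= 10.5e-6 * 30 * 31.8 * 1000
= 10.017 MPa

10.017


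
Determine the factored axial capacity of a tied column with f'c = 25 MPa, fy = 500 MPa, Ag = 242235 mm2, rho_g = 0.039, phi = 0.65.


Ast = rho * Ag = 0.039 * 242235 = 9447.165 mm2
phi*Pn = 0.65 * 0.80 * (0.85 * 25 * (242235 - 9447.165) + 500 * 9447.165) / 1000
= 5028.57 kN

5028.57


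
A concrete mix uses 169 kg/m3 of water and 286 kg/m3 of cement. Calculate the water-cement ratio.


w/c = water / cement
w/c = 169 / 286 = 0.591

0.591


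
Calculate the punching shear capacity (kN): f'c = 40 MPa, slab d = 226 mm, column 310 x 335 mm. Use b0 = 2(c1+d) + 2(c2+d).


b0 = 2*(310 + 226) + 2*(335 + 226) = 2194 mm
Vc = 0.33 * sqrt(40) * 2194 * 226 / 1000
= 1034.88 kN

1034.88


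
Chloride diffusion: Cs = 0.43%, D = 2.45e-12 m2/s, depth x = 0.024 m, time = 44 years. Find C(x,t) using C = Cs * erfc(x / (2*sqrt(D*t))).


t_seconds = 44 * 365.25 * 24 * 3600 = 1388534400.0 s
arg = 0.024 / (2 * sqrt(2.45e-12 * 1388534400.0))
= 0.2057
erfc(0.2057) = 0.7711
C = 0.43 * 0.7711 = 0.3316%

0.3316


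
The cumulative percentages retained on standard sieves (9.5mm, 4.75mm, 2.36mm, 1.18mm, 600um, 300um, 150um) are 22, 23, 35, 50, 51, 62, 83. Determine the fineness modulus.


FM = sum(cumulative % retained) / 100
= 326 / 100
= 3.26

3.26


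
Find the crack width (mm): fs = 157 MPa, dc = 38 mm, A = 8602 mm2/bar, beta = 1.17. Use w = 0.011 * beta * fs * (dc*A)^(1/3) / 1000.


w = 0.011 * beta * fs * (dc * A)^(1/3) / 1000
= 0.011 * 1.17 * 157 * (38 * 8602)^(1/3) / 1000
= 0.139 mm

0.139


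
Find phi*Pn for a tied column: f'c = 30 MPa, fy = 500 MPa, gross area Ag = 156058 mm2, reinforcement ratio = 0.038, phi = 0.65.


Ast = rho * Ag = 0.038 * 156058 = 5930.204 mm2
phi*Pn = 0.65 * 0.80 * (0.85 * 30 * (156058 - 5930.204) + 500 * 5930.204) / 1000
= 3532.55 kN

3532.55


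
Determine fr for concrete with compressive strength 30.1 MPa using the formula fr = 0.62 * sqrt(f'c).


fr = 0.62 * sqrt(30.1)
= 3.402 MPa

3.402


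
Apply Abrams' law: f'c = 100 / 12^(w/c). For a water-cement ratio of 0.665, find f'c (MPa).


f'c = 100 / 12^0.665
= 100 / 5.22
= 19.16 MPa

19.16


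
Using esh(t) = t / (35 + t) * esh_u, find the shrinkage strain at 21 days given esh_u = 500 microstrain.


esh(21) = 21 / (35 + 21) * 500
= 21 / 56 * 500
= 187.5 microstrain

187.5


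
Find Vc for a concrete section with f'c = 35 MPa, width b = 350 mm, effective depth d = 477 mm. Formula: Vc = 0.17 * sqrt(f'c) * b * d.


Vc = 0.17 * sqrt(35) * 350 * 477 / 1000
= 167.91 kN

167.91


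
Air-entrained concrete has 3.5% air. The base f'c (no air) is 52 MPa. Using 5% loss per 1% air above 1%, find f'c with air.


Strength loss = (3.5 - 1) * 5 = 12.5%
f'c = 52 * (1 - 12.5/100)
= 45.5 MPa

45.5


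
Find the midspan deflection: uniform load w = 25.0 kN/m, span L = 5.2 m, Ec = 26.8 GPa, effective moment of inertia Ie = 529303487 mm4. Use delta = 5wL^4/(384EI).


Convert: L = 5.2 m = 5200 mm, Ec = 26.8 GPa = 26800 MPa
delta = 5 * 25.0 * 5200^4 / (384 * 26800 * 529303487)
= 16.78 mm

16.78


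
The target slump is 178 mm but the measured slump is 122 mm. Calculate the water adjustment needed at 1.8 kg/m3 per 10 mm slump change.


Difference = 178 - 122 = 56 mm
Water adjustment = 56 * 1.8 / 10 = 10.1 kg/m3

10.1


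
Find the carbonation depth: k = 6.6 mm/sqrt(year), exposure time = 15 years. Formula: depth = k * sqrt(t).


depth = k * sqrt(t)
= 6.6 * sqrt(15)
= 25.56 mm

25.56


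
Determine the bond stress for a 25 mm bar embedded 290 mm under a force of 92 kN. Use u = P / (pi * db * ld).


u = P / (pi * db * ld)
= 92 * 1000 / (pi * 25 * 290)
= 4.039 MPa

4.039


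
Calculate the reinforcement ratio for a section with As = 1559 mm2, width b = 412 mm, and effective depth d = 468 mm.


rho = As / (b * d)
= 1559 / (412 * 468)
= 0.0081

0.0081


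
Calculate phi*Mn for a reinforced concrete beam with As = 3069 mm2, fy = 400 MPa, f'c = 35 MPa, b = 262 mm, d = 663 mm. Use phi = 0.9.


a = As * fy / (0.85 * f'c * b)
= 3069 * 400 / (0.85 * 35 * 262)
= 157.4957 mm
Mn = As * fy * (d - a/2) / 10^6
= 717.228 kN-m
phi*Mn = 0.9 * 717.228 = 645.51 kN-m

645.51


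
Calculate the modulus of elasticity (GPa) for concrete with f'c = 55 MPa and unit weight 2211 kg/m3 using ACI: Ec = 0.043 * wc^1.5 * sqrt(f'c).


Ec = 0.043 * 2211^1.5 * sqrt(55) / 1000
= 33.15 GPa

33.15


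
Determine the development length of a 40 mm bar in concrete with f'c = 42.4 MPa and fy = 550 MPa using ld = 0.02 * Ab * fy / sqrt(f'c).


Ab = pi * 40^2 / 4 = 1256.637 mm2
ld = 0.02 * 1256.637 * 550 / sqrt(42.4)
= 2122.9 mm

2122.9


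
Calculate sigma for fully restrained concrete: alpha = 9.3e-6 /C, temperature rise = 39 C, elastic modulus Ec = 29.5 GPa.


sigma = alpha * dT * Ec
= 9.3e-6 * 39 * 29.5 * 1000
= 10.7 MPa

10.7


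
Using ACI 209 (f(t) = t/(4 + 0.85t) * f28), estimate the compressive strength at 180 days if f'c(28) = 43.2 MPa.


f(180) = 180 / (4 + 0.85 * 180) * 43.2
= 180 / 157.0 * 43.2
= 49.53 MPa

49.53


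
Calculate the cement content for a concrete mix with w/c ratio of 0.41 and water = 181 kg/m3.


Cement = water / (w/c)
= 181 / 0.41
= 441.5 kg/m3

441.5


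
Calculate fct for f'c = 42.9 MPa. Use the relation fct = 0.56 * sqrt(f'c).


fct = 0.56 * sqrt(42.9)
= 0.56 * 6.55
= 3.668 MPa

3.668


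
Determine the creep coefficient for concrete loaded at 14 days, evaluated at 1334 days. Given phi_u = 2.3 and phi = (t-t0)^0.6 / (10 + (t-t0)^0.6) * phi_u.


dt = 1334 - 14 = 1320
phi = 1320^0.6 / (10 + 1320^0.6) * 2.3
= 2.028

2.028


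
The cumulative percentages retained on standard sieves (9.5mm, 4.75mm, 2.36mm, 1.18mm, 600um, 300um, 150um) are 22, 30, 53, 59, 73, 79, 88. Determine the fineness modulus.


FM = sum(cumulative % retained) / 100
= 404 / 100
= 4.04

4.04


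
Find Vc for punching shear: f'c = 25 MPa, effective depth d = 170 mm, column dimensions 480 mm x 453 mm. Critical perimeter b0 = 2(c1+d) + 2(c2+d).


b0 = 2*(480 + 170) + 2*(453 + 170) = 2546 mm
Vc = 0.33 * sqrt(25) * 2546 * 170 / 1000
= 714.15 kN

714.15


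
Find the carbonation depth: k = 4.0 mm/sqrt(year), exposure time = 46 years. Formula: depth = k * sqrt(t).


depth = k * sqrt(t)
= 4.0 * sqrt(46)
= 27.13 mm

27.13


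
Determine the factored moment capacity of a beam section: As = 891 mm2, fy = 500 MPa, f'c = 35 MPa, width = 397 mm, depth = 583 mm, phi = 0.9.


a = As * fy / (0.85 * f'c * b)
= 891 * 500 / (0.85 * 35 * 397)
= 37.7199 mm
Mn = As * fy * (d - a/2) / 10^6
= 251.3244 kN-m
phi*Mn = 0.9 * 251.3244 = 226.19 kN-m

226.19


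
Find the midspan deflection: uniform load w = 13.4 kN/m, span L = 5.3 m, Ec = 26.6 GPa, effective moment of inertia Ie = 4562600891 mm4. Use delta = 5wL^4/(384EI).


Convert: L = 5.3 m = 5300 mm, Ec = 26.6 GPa = 26600 MPa
delta = 5 * 13.4 * 5300^4 / (384 * 26600 * 4562600891)
= 1.13 mm

1.13


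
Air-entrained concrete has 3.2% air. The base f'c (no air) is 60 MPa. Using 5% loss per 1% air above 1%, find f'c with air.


Strength loss = (3.2 - 1) * 5 = 11.0%
f'c = 60 * (1 - 11.0/100)
= 53.4 MPa

53.4


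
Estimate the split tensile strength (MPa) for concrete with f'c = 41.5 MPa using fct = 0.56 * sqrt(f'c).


fct = 0.56 * sqrt(41.5)
= 0.56 * 6.442
= 3.608 MPa

3.608


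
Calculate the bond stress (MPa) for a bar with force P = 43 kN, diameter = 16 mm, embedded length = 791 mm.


u = P / (pi * db * ld)
= 43 * 1000 / (pi * 16 * 791)
= 1.081 MPa

1.081


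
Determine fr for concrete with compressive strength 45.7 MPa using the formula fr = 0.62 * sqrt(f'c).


fr = 0.62 * sqrt(45.7)
= 4.191 MPa

4.191


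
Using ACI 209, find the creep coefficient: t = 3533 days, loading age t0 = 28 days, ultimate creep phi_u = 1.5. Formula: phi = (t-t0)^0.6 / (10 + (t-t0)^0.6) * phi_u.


dt = 3533 - 28 = 3505
phi = 3505^0.6 / (10 + 3505^0.6) * 1.5
= 1.396

1.396


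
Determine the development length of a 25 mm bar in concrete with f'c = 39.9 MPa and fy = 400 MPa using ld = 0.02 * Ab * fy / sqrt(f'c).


Ab = pi * 25^2 / 4 = 490.874 mm2
ld = 0.02 * 490.874 * 400 / sqrt(39.9)
= 621.7 mm

621.7


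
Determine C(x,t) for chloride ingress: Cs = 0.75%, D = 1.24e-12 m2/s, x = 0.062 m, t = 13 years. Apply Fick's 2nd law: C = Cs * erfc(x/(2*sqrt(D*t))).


t_seconds = 13 * 365.25 * 24 * 3600 = 410248800.0 s
arg = 0.062 / (2 * sqrt(1.24e-12 * 410248800.0))
= 1.3744
erfc(1.3744) = 0.0519
C = 0.75 * 0.0519 = 0.0389%

0.0389


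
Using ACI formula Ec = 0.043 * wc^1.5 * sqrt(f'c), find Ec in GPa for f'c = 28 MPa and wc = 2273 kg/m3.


Ec = 0.043 * 2273^1.5 * sqrt(28) / 1000
= 24.66 GPa

24.66


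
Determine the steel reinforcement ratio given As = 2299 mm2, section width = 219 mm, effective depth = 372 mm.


rho = As / (b * d)
= 2299 / (219 * 372)
= 0.0282

0.0282


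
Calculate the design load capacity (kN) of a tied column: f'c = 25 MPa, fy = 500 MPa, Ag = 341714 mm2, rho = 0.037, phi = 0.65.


Ast = rho * Ag = 0.037 * 341714 = 12643.418 mm2
phi*Pn = 0.65 * 0.80 * (0.85 * 25 * (341714 - 12643.418) + 500 * 12643.418) / 1000
= 6923.52 kN

6923.52


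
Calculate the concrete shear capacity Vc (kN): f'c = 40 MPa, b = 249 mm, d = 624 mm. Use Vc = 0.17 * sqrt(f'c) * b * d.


Vc = 0.17 * sqrt(40) * 249 * 624 / 1000
= 167.06 kN

167.06


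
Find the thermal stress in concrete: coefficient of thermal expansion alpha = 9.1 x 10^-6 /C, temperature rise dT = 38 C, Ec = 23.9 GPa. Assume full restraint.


sigma = alpha * dT * Ec
= 9.1e-6 * 38 * 23.9 * 1000
= 8.265 MPa

8.265


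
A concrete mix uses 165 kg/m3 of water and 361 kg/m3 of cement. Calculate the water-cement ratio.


w/c = water / cement
w/c = 165 / 361 = 0.457

0.457


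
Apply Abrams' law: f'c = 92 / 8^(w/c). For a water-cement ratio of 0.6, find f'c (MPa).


f'c = 92 / 8^0.6
= 92 / 3.482
= 26.42 MPa

26.42


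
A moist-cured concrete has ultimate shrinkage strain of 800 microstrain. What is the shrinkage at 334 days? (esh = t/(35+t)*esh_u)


esh(334) = 334 / (35 + 334) * 800
= 334 / 369 * 800
= 724.1 microstrain

724.1


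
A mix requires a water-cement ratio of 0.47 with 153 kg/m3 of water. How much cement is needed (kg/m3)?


Cement = water / (w/c)
= 153 / 0.47
= 325.5 kg/m3

325.5


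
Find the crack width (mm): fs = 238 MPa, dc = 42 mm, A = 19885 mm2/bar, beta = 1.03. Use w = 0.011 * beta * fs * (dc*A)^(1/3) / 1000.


w = 0.011 * beta * fs * (dc * A)^(1/3) / 1000
= 0.011 * 1.03 * 238 * (42 * 19885)^(1/3) / 1000
= 0.254 mm

0.254


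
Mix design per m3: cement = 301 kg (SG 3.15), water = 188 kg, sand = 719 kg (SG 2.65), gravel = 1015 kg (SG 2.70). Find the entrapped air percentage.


Vol cement = 301 / (3.15 * 1000) = 0.095556 m3
Vol water = 188 / 1000 = 0.188 m3
Vol sand = 719 / (2.65 * 1000) = 0.271321 m3
Vol gravel = 1015 / (2.70 * 1000) = 0.375926 m3
Total solid + water volume = 0.930802 m3
Air = (1 - 0.930802) * 100 = 6.92%

6.92


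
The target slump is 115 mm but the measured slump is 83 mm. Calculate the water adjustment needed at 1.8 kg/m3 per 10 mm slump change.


Difference = 115 - 83 = 32 mm
Water adjustment = 32 * 1.8 / 10 = 5.8 kg/m3

5.8


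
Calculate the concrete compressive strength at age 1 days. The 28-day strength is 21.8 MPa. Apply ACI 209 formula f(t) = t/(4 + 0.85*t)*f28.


f(1) = 1 / (4 + 0.85 * 1) * 21.8
= 1 / 4.85 * 21.8
= 4.49 MPa

4.49


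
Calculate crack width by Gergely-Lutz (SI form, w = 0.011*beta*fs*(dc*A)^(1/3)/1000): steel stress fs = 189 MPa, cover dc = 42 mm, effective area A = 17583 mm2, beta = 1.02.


w = 0.011 * beta * fs * (dc * A)^(1/3) / 1000
= 0.011 * 1.02 * 189 * (42 * 17583)^(1/3) / 1000
= 0.192 mm

0.192


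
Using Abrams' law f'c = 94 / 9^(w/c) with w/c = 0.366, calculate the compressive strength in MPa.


f'c = 94 / 9^0.366
= 94 / 2.235
= 42.06 MPa

42.06


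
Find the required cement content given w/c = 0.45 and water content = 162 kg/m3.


Cement = water / (w/c)
= 162 / 0.45
= 360.0 kg/m3

360.0


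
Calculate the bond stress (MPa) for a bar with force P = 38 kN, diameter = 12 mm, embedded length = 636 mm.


u = P / (pi * db * ld)
= 38 * 1000 / (pi * 12 * 636)
= 1.585 MPa

1.585


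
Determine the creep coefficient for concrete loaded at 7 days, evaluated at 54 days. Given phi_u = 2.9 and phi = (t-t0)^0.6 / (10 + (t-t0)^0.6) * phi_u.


dt = 54 - 7 = 47
phi = 47^0.6 / (10 + 47^0.6) * 2.9
= 1.455

1.455


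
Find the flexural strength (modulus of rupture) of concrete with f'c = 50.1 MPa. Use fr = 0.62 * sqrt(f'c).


fr = 0.62 * sqrt(50.1)
= 4.388 MPa

4.388


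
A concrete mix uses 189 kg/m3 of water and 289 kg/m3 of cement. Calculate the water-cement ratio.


w/c = water / cement
w/c = 189 / 289 = 0.654

0.654


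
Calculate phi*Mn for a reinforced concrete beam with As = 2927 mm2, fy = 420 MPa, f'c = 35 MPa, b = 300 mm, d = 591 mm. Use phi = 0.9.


a = As * fy / (0.85 * f'c * b)
= 2927 * 420 / (0.85 * 35 * 300)
= 137.7412 mm
Mn = As * fy * (d - a/2) / 10^6
= 641.8746 kN-m
phi*Mn = 0.9 * 641.8746 = 577.69 kN-m

577.69


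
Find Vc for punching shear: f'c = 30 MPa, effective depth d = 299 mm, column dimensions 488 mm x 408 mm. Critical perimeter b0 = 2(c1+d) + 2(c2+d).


b0 = 2*(488 + 299) + 2*(408 + 299) = 2988 mm
Vc = 0.33 * sqrt(30) * 2988 * 299 / 1000
= 1614.83 kN

1614.83


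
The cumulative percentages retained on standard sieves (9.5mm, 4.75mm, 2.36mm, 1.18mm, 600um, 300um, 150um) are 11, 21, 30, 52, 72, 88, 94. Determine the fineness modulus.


FM = sum(cumulative % retained) / 100
= 368 / 100
= 3.68

3.68


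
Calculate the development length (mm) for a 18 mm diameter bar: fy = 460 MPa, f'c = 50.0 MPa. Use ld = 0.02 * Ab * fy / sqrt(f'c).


Ab = pi * 18^2 / 4 = 254.469 mm2
ld = 0.02 * 254.469 * 460 / sqrt(50.0)
= 331.1 mm

331.1


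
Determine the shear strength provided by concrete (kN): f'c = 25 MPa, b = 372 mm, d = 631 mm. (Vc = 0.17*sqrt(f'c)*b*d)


Vc = 0.17 * sqrt(25) * 372 * 631 / 1000
= 199.52 kN

199.52


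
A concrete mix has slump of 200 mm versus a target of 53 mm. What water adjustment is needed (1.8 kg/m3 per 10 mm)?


Difference = 53 - 200 = -147 mm
Water adjustment = -147 * 1.8 / 10 = -26.5 kg/m3

-26.5


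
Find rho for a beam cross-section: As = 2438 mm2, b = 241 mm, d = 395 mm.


rho = As / (b * d)
= 2438 / (241 * 395)
= 0.0256

0.0256


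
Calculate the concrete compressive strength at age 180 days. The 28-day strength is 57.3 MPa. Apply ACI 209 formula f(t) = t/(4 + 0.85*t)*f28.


f(180) = 180 / (4 + 0.85 * 180) * 57.3
= 180 / 157.0 * 57.3
= 65.69 MPa

65.69


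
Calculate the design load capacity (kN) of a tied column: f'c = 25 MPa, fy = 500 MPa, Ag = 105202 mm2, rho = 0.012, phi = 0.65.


Ast = rho * Ag = 0.012 * 105202 = 1262.424 mm2
phi*Pn = 0.65 * 0.80 * (0.85 * 25 * (105202 - 1262.424) + 500 * 1262.424) / 1000
= 1476.76 kN

1476.76


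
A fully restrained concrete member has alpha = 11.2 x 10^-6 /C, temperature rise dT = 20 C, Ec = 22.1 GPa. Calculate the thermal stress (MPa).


sigma = alpha * dT * Ec
= 11.2e-6 * 20 * 22.1 * 1000
= 4.95 MPa

4.95


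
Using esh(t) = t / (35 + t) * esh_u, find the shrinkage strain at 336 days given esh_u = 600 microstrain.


esh(336) = 336 / (35 + 336) * 600
= 336 / 371 * 600
= 543.4 microstrain

543.4


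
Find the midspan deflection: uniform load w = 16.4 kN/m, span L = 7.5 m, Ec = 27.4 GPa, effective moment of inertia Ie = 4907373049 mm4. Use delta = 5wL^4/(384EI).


Convert: L = 7.5 m = 7500 mm, Ec = 27.4 GPa = 27400 MPa
delta = 5 * 16.4 * 7500^4 / (384 * 27400 * 4907373049)
= 5.02 mm

5.02


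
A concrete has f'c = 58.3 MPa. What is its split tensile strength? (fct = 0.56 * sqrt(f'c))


fct = 0.56 * sqrt(58.3)
= 0.56 * 7.635
= 4.276 MPa

4.276


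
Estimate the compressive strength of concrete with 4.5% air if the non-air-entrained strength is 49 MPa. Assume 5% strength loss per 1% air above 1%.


Strength loss = (4.5 - 1) * 5 = 17.5%
f'c = 49 * (1 - 17.5/100)
= 40.42 MPa

40.42


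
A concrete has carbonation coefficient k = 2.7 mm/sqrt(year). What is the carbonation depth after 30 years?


depth = k * sqrt(t)
= 2.7 * sqrt(30)
= 14.79 mm

14.79


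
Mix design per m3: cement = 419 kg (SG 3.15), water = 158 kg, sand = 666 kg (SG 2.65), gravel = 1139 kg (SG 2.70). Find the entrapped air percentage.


Vol cement = 419 / (3.15 * 1000) = 0.133016 m3
Vol water = 158 / 1000 = 0.158 m3
Vol sand = 666 / (2.65 * 1000) = 0.251321 m3
Vol gravel = 1139 / (2.70 * 1000) = 0.421852 m3
Total solid + water volume = 0.964188 m3
Air = (1 - 0.964188) * 100 = 3.58%

3.58


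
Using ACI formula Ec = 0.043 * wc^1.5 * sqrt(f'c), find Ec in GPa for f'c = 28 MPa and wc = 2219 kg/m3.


Ec = 0.043 * 2219^1.5 * sqrt(28) / 1000
= 23.78 GPa

23.78


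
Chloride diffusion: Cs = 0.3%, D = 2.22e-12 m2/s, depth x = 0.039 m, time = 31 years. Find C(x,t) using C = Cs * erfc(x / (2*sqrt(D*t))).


t_seconds = 31 * 365.25 * 24 * 3600 = 978285600.0 s
arg = 0.039 / (2 * sqrt(2.22e-12 * 978285600.0))
= 0.4184
erfc(0.4184) = 0.554
C = 0.3 * 0.554 = 0.1662%

0.1662


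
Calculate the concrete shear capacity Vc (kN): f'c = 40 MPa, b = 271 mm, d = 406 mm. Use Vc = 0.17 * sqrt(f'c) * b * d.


Vc = 0.17 * sqrt(40) * 271 * 406 / 1000
= 118.3 kN

118.3


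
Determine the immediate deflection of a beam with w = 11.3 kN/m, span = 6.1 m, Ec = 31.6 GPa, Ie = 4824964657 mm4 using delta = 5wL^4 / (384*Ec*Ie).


Convert: L = 6.1 m = 6100 mm, Ec = 31.6 GPa = 31600 MPa
delta = 5 * 11.3 * 6100^4 / (384 * 31600 * 4824964657)
= 1.34 mm

1.34


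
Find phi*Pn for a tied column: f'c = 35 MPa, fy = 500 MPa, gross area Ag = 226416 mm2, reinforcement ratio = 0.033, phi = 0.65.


Ast = rho * Ag = 0.033 * 226416 = 7471.728 mm2
phi*Pn = 0.65 * 0.80 * (0.85 * 35 * (226416 - 7471.728) + 500 * 7471.728) / 1000
= 5329.72 kN

5329.72


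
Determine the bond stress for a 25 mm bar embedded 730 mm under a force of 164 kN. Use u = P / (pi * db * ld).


u = P / (pi * db * ld)
= 164 * 1000 / (pi * 25 * 730)
= 2.86 MPa

2.86


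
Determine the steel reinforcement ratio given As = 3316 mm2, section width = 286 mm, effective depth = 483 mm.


rho = As / (b * d)
= 3316 / (286 * 483)
= 0.024

0.024


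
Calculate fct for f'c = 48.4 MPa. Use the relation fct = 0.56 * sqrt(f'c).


fct = 0.56 * sqrt(48.4)
= 0.56 * 6.957
= 3.896 MPa

3.896


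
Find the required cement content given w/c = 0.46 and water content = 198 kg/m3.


Cement = water / (w/c)
= 198 / 0.46
= 430.4 kg/m3

430.4


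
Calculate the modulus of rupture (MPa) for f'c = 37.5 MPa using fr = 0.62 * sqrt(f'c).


fr = 0.62 * sqrt(37.5)
= 3.797 MPa

3.797


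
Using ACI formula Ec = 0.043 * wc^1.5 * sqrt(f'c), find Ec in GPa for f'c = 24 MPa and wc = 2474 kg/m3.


Ec = 0.043 * 2474^1.5 * sqrt(24) / 1000
= 25.92 GPa

25.92


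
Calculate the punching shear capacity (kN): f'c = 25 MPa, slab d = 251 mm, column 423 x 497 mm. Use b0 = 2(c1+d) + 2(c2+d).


b0 = 2*(423 + 251) + 2*(497 + 251) = 2844 mm
Vc = 0.33 * sqrt(25) * 2844 * 251 / 1000
= 1177.84 kN

1177.84


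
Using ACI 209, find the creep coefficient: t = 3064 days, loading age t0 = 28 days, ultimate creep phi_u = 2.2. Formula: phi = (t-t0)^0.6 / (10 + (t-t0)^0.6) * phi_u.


dt = 3064 - 28 = 3036
phi = 3036^0.6 / (10 + 3036^0.6) * 2.2
= 2.034

2.034


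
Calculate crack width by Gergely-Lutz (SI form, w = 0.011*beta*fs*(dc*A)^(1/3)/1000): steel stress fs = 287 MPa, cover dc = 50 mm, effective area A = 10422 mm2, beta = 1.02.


w = 0.011 * beta * fs * (dc * A)^(1/3) / 1000
= 0.011 * 1.02 * 287 * (50 * 10422)^(1/3) / 1000
= 0.259 mm

0.259


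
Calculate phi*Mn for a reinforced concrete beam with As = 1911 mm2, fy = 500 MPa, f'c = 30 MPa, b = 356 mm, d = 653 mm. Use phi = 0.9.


a = As * fy / (0.85 * f'c * b)
= 1911 * 500 / (0.85 * 30 * 356)
= 105.2545 mm
Mn = As * fy * (d - a/2) / 10^6
= 573.6562 kN-m
phi*Mn = 0.9 * 573.6562 = 516.29 kN-m

516.29


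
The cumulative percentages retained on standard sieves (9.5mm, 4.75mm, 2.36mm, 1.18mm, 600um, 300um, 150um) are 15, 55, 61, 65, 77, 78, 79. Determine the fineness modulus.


FM = sum(cumulative % retained) / 100
= 430 / 100
= 4.3

4.3


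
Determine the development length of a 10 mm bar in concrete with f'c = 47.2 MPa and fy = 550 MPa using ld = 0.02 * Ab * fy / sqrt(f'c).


Ab = pi * 10^2 / 4 = 78.54 mm2
ld = 0.02 * 78.54 * 550 / sqrt(47.2)
= 125.8 mm

125.8


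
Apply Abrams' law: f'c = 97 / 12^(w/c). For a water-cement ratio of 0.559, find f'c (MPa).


f'c = 97 / 12^0.559
= 97 / 4.011
= 24.18 MPa

24.18


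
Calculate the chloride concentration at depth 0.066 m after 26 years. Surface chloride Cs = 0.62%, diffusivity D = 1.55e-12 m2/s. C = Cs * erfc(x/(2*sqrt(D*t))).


t_seconds = 26 * 365.25 * 24 * 3600 = 820497600.0 s
arg = 0.066 / (2 * sqrt(1.55e-12 * 820497600.0))
= 0.9254
erfc(0.9254) = 0.1907
C = 0.62 * 0.1907 = 0.1182%

0.1182


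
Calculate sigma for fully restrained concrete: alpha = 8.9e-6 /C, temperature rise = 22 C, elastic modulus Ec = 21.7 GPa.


sigma = alpha * dT * Ec
= 8.9e-6 * 22 * 21.7 * 1000
= 4.249 MPa

4.249


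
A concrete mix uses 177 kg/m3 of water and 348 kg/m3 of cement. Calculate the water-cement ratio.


w/c = water / cement
w/c = 177 / 348 = 0.509

0.509


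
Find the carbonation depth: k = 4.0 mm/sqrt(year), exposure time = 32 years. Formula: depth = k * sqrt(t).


depth = k * sqrt(t)
= 4.0 * sqrt(32)
= 22.63 mm

22.63


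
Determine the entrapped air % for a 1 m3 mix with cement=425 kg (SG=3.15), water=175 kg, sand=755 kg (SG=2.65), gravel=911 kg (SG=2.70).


Vol cement = 425 / (3.15 * 1000) = 0.134921 m3
Vol water = 175 / 1000 = 0.175 m3
Vol sand = 755 / (2.65 * 1000) = 0.284906 m3
Vol gravel = 911 / (2.70 * 1000) = 0.337407 m3
Total solid + water volume = 0.932234 m3
Air = (1 - 0.932234) * 100 = 6.78%

6.78


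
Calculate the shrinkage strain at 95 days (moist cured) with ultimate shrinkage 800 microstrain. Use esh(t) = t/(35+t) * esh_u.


esh(95) = 95 / (35 + 95) * 800
= 95 / 130 * 800
= 584.6 microstrain

584.6


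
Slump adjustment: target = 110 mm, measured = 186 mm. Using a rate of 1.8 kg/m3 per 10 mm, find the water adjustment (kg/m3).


Difference = 110 - 186 = -76 mm
Water adjustment = -76 * 1.8 / 10 = -13.7 kg/m3

-13.7


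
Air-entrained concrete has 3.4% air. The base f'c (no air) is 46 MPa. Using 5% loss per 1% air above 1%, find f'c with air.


Strength loss = (3.4 - 1) * 5 = 12.0%
f'c = 46 * (1 - 12.0/100)
= 40.48 MPa

40.48


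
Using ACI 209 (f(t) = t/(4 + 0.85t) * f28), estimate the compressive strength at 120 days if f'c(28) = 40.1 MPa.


f(120) = 120 / (4 + 0.85 * 120) * 40.1
= 120 / 106.0 * 40.1
= 45.4 MPa

45.4


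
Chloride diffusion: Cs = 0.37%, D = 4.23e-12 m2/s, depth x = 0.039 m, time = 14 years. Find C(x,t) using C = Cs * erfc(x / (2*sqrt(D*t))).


t_seconds = 14 * 365.25 * 24 * 3600 = 441806400.0 s
arg = 0.039 / (2 * sqrt(4.23e-12 * 441806400.0))
= 0.4511
erfc(0.4511) = 0.5235
C = 0.37 * 0.5235 = 0.1937%

0.1937


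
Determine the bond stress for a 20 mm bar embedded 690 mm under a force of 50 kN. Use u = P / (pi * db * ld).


u = P / (pi * db * ld)
= 50 * 1000 / (pi * 20 * 690)
= 1.153 MPa

1.153


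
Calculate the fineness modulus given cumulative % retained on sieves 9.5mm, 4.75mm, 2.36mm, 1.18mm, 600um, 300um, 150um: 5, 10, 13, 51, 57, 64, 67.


FM = sum(cumulative % retained) / 100
= 267 / 100
= 2.67

2.67


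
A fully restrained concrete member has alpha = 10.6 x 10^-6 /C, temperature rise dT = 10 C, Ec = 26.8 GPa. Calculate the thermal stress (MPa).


sigma = alpha * dT * Ec
= 10.6e-6 * 10 * 26.8 * 1000
= 2.841 MPa

2.841


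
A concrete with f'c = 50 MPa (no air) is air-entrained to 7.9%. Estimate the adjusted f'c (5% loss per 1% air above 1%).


Strength loss = (7.9 - 1) * 5 = 34.5%
f'c = 50 * (1 - 34.5/100)
= 32.75 MPa

32.75


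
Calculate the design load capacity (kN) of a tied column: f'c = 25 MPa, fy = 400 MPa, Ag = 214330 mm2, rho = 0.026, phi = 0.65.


Ast = rho * Ag = 0.026 * 214330 = 5572.58 mm2
phi*Pn = 0.65 * 0.80 * (0.85 * 25 * (214330 - 5572.58) + 400 * 5572.58) / 1000
= 3465.87 kN

3465.87


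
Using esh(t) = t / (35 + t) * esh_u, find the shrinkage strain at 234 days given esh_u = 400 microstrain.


esh(234) = 234 / (35 + 234) * 400
= 234 / 269 * 400
= 348.0 microstrain

348.0


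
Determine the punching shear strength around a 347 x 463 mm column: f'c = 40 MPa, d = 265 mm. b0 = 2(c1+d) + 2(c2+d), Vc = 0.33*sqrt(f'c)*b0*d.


b0 = 2*(347 + 265) + 2*(463 + 265) = 2680 mm
Vc = 0.33 * sqrt(40) * 2680 * 265 / 1000
= 1482.26 kN

1482.26


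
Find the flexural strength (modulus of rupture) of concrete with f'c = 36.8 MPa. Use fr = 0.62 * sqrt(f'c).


fr = 0.62 * sqrt(36.8)
= 3.761 MPa

3.761


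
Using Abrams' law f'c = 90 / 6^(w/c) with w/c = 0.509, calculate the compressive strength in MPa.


f'c = 90 / 6^0.509
= 90 / 2.489
= 36.15 MPa

36.15


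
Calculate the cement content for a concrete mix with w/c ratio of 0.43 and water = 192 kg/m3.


Cement = water / (w/c)
= 192 / 0.43
= 446.5 kg/m3

446.5


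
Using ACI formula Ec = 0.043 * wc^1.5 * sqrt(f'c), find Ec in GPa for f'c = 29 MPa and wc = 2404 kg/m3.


Ec = 0.043 * 2404^1.5 * sqrt(29) / 1000
= 27.29 GPa

27.29


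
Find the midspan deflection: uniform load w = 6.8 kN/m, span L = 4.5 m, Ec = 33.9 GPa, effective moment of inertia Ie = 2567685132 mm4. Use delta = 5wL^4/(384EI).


Convert: L = 4.5 m = 4500 mm, Ec = 33.9 GPa = 33900 MPa
delta = 5 * 6.8 * 4500^4 / (384 * 33900 * 2567685132)
= 0.42 mm

0.42


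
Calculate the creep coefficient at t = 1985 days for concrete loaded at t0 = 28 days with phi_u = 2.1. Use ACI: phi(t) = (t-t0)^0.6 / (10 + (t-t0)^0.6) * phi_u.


dt = 1985 - 28 = 1957
phi = 1957^0.6 / (10 + 1957^0.6) * 2.1
= 1.899

1.899


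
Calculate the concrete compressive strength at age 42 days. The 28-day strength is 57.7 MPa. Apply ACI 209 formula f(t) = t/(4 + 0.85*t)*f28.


f(42) = 42 / (4 + 0.85 * 42) * 57.7
= 42 / 39.7 * 57.7
= 61.04 MPa

61.04


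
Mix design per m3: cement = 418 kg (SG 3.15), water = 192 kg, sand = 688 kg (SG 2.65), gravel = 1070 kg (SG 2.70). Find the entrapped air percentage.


Vol cement = 418 / (3.15 * 1000) = 0.132698 m3
Vol water = 192 / 1000 = 0.192 m3
Vol sand = 688 / (2.65 * 1000) = 0.259623 m3
Vol gravel = 1070 / (2.70 * 1000) = 0.396296 m3
Total solid + water volume = 0.980617 m3
Air = (1 - 0.980617) * 100 = 1.94%

1.94


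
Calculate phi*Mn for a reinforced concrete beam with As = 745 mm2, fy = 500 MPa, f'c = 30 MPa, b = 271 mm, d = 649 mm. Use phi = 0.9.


a = As * fy / (0.85 * f'c * b)
= 745 * 500 / (0.85 * 30 * 271)
= 53.9035 mm
Mn = As * fy * (d - a/2) / 10^6
= 231.713 kN-m
phi*Mn = 0.9 * 231.713 = 208.54 kN-m

208.54


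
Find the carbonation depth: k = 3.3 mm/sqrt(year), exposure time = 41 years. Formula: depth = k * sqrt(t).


depth = k * sqrt(t)
= 3.3 * sqrt(41)
= 21.13 mm

21.13


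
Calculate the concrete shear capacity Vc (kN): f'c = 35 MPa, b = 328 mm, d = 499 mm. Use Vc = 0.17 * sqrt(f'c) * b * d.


Vc = 0.17 * sqrt(35) * 328 * 499 / 1000
= 164.61 kN

164.61
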